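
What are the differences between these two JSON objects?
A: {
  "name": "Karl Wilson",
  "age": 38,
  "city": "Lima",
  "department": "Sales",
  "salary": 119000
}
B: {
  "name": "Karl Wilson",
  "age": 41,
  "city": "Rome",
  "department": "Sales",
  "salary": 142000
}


Comparing each field (in key order):
  name: same
  age: DIFFERENT
  city: DIFFERENT
  department: same
  salary: DIFFERENT
Differences:
  age: 38 -> 41
  city: Lima -> Rome
  salary: 119000 -> 142000

3 field(s) changed

3 changes: age, city, salary


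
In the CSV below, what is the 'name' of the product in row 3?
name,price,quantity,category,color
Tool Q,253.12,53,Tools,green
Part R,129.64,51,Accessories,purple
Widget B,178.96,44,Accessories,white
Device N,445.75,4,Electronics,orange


Query: Row 3 ('Widget B'), column 'name'
Value: Widget B

Widget B


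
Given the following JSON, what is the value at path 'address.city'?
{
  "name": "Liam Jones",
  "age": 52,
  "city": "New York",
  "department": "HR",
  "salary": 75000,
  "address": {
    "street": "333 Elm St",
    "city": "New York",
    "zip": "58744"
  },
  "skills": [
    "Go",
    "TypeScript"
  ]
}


Query: address.city
Path: address -> city
Value: New York

New York


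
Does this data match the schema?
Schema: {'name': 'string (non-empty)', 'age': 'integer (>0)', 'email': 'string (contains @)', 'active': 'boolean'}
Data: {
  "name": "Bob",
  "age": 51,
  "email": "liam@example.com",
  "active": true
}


Validating each field against schema:
  name: OK (non-empty string)
  age: OK (positive integer)
  email: OK (string with @)
  active: OK (boolean)

Result: VALID

VALID


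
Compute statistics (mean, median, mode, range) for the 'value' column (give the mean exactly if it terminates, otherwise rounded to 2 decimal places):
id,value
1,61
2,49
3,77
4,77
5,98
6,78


Data: [61, 49, 77, 77, 98, 78]
Count: 6
Sum: 440
Mean: 440/6 ≈ 73.33 (rounded to 2 decimal places)
Sorted: [49, 61, 77, 77, 78, 98]
Median: 77.0
Mode: 77 (2 times)
Range: 98 - 49 = 49
Min: 49, Max: 98

mean≈73.33, median=77.0, mode=77, range=49


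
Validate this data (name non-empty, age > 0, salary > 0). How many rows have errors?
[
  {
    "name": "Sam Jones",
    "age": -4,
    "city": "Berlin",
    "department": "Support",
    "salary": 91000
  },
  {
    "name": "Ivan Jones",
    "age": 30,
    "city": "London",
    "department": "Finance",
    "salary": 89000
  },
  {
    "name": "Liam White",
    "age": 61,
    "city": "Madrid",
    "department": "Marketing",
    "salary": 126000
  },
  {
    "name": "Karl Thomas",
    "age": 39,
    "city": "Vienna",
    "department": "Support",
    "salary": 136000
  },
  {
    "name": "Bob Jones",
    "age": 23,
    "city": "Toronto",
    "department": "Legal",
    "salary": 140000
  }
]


Validating 5 records:
Rules: name non-empty, age > 0, salary > 0

  Row 1 (Sam Jones): negative age: -4
  Row 2 (Ivan Jones): OK
  Row 3 (Liam White): OK
  Row 4 (Karl Thomas): OK
  Row 5 (Bob Jones): OK

Total errors: 1

1 errors


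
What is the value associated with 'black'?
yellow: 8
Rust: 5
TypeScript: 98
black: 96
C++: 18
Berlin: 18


Looking up key 'black'
Value: 96

96


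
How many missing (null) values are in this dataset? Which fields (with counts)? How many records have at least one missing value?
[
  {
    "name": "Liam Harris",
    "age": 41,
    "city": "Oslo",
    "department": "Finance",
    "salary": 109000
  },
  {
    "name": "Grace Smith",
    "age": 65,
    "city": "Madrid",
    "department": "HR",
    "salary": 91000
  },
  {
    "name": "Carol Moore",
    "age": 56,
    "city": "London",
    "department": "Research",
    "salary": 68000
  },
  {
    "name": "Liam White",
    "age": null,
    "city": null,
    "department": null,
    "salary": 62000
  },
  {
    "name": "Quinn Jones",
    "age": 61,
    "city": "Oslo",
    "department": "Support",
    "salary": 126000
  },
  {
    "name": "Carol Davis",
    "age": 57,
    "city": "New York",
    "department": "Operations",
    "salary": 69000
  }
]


Checking for missing (null) values in 6 records:

  Liam Harris: complete
  Grace Smith: complete
  Carol Moore: complete
  Liam White: age, city, department
  Quinn Jones: complete
  Carol Davis: complete

Per field:
  name: 0 missing
  age: 1 missing
  city: 1 missing
  department: 1 missing
  salary: 0 missing

Total missing values: 3
Records with any missing: 1

3 missing values (age: 1, city: 1, department: 1); 1 incomplete records


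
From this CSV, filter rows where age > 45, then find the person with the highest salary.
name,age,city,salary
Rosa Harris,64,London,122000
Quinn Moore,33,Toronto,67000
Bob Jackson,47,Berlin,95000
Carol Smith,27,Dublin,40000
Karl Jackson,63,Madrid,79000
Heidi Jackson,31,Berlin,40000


Filter: age > 45
Sort by: salary (descending)

Filtered records (3):
  Rosa Harris, age 64, salary $122000
  Bob Jackson, age 47, salary $95000
  Karl Jackson, age 63, salary $79000

Highest salary: Rosa Harris ($122000)

Rosa Harris


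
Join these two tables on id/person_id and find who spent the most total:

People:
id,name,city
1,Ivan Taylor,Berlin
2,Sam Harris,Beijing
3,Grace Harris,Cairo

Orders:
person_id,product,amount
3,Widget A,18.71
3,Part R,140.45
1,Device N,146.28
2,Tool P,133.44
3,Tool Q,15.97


Join on: people.id = orders.person_id

Joined rows:
  Grace Harris (Cairo) bought Widget A for $18.71
  Grace Harris (Cairo) bought Part R for $140.45
  Ivan Taylor (Berlin) bought Device N for $146.28
  Sam Harris (Beijing) bought Tool P for $133.44
  Grace Harris (Cairo) bought Tool Q for $15.97

Total per person:
  Grace Harris: $175.13
  Ivan Taylor: $146.28
  Sam Harris: $133.44

Top spender: Grace Harris ($175.13)

Grace Harris ($175.13)


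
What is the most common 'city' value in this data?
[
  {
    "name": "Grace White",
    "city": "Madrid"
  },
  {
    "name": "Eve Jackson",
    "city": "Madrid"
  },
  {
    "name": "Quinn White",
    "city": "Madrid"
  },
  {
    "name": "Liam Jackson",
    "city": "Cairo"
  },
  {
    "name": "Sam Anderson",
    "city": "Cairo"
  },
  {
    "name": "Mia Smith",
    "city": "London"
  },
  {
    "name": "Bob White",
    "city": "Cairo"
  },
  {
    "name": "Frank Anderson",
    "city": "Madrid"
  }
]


Counting 'city' values across 8 records:

  Madrid: 4 ####
  Cairo: 3 ###
  London: 1 #

Most common: Madrid (4 times)

Madrid (4 times)


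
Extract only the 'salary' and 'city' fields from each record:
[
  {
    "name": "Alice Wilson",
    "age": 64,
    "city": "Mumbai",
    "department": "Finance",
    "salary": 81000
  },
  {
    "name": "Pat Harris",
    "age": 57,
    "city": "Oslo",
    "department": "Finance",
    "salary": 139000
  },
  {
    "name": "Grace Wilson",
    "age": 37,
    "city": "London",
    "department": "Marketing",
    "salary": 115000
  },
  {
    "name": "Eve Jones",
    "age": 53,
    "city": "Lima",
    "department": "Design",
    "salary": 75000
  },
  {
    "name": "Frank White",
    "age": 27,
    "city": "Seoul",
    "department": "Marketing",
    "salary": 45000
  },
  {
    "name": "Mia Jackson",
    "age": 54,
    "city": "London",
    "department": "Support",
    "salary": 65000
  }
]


Original: 6 records with fields: name, age, city, department, salary
Keep: ['salary', 'city']
Drop: ['name', 'age', 'department']
Result: 6 records, 2 fields each

[
  {
    "salary": 81000,
    "city": "Mumbai"
  },
  {
    "salary": 139000,
    "city": "Oslo"
  },
  {
    "salary": 115000,
    "city": "London"
  },
  {
    "salary": 75000,
    "city": "Lima"
  },
  {
    "salary": 45000,
    "city": "Seoul"
  },
  {
    "salary": 65000,
    "city": "London"
  }
]


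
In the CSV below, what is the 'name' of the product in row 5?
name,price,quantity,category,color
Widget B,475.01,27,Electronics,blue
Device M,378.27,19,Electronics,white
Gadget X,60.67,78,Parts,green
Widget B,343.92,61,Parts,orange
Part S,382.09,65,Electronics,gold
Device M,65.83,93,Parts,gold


Query: Row 5 ('Part S'), column 'name'
Value: Part S

Part S


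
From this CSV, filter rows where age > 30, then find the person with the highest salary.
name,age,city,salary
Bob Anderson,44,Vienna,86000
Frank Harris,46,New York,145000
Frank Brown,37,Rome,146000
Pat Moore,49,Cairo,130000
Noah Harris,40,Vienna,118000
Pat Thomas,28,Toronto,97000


Filter: age > 30
Sort by: salary (descending)

Filtered records (5):
  Frank Brown, age 37, salary $146000
  Frank Harris, age 46, salary $145000
  Pat Moore, age 49, salary $130000
  Noah Harris, age 40, salary $118000
  Bob Anderson, age 44, salary $86000

Highest salary: Frank Brown ($146000)

Frank Brown


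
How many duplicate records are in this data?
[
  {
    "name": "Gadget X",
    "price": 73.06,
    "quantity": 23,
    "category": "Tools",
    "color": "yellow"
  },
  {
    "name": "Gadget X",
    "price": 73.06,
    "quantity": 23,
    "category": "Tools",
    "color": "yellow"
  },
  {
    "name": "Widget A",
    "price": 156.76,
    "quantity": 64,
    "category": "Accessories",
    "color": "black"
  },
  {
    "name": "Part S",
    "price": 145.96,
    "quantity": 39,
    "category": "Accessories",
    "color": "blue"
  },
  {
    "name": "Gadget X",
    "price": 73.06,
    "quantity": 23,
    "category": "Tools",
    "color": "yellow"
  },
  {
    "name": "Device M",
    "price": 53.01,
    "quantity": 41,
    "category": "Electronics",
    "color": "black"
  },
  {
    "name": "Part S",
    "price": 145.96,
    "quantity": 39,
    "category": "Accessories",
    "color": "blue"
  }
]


Checking 7 records for duplicates:

  Row 1: Gadget X ($73.06, qty 23)
  Row 2: Gadget X ($73.06, qty 23) <-- DUPLICATE
  Row 3: Widget A ($156.76, qty 64)
  Row 4: Part S ($145.96, qty 39)
  Row 5: Gadget X ($73.06, qty 23) <-- DUPLICATE
  Row 6: Device M ($53.01, qty 41)
  Row 7: Part S ($145.96, qty 39) <-- DUPLICATE

Duplicates found: 3
Unique records: 4

3 duplicates, 4 unique


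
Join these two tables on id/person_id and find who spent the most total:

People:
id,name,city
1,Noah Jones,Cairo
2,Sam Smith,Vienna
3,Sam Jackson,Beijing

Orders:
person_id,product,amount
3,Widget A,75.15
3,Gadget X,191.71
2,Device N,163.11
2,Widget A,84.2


Join on: people.id = orders.person_id

Joined rows:
  Sam Jackson (Beijing) bought Widget A for $75.15
  Sam Jackson (Beijing) bought Gadget X for $191.71
  Sam Smith (Vienna) bought Device N for $163.11
  Sam Smith (Vienna) bought Widget A for $84.2

Total per person:
  Sam Jackson: $266.86
  Sam Smith: $247.31

Top spender: Sam Jackson ($266.86)

Sam Jackson ($266.86)


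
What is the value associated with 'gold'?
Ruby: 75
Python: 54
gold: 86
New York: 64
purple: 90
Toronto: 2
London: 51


Looking up key 'gold'
Value: 86

86


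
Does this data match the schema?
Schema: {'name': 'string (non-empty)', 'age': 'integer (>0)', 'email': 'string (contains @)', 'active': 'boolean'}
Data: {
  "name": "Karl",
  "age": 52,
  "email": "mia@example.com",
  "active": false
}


Validating each field against schema:
  name: OK (non-empty string)
  age: OK (positive integer)
  email: OK (string with @)
  active: OK (boolean)

Result: VALID

VALID


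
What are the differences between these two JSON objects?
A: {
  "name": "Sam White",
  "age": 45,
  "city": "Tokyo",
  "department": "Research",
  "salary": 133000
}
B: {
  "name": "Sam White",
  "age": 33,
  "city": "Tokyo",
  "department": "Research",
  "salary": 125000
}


Comparing each field (in key order):
  name: same
  age: DIFFERENT
  city: same
  department: same
  salary: DIFFERENT
Differences:
  age: 45 -> 33
  salary: 133000 -> 125000

2 field(s) changed

2 changes: age, salary


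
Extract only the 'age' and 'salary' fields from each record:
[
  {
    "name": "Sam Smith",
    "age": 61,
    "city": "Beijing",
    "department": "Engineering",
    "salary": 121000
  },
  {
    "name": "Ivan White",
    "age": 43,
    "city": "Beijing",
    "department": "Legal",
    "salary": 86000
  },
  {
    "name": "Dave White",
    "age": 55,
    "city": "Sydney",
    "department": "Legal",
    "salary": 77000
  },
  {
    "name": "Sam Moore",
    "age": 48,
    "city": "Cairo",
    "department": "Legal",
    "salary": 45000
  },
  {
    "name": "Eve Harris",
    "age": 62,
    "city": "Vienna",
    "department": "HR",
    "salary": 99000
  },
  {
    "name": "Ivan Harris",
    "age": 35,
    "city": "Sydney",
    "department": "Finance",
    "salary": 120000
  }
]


Original: 6 records with fields: name, age, city, department, salary
Keep: ['age', 'salary']
Drop: ['name', 'city', 'department']
Result: 6 records, 2 fields each

[
  {
    "age": 61,
    "salary": 121000
  },
  {
    "age": 43,
    "salary": 86000
  },
  {
    "age": 55,
    "salary": 77000
  },
  {
    "age": 48,
    "salary": 45000
  },
  {
    "age": 62,
    "salary": 99000
  },
  {
    "age": 35,
    "salary": 120000
  }
]


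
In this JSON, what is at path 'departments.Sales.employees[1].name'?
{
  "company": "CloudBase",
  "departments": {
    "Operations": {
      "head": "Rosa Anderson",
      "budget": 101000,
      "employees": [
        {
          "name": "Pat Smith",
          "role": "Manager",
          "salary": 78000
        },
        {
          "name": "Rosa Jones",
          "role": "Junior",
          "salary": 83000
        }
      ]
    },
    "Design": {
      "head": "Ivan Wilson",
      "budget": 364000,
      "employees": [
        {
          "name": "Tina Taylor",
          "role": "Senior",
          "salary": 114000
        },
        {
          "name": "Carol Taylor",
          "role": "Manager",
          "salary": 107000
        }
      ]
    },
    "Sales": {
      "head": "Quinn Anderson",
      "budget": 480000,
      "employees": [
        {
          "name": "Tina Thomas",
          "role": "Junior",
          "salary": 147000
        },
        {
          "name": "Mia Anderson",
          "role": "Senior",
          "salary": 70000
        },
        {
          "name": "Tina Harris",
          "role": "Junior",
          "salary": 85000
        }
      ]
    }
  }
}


Path: departments.Sales.employees[1].name

Navigate:
  -> departments
  -> Sales
  -> employees[1].name = 'Mia Anderson'

Mia Anderson


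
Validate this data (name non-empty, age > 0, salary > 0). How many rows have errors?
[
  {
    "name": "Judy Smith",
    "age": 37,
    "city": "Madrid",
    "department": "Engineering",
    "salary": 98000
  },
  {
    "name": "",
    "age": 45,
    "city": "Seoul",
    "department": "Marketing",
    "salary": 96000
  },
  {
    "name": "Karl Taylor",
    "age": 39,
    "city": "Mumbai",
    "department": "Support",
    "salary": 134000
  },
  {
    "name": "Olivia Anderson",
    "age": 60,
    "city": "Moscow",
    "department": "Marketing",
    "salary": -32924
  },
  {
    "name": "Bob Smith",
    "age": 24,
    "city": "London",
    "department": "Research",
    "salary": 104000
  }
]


Validating 5 records:
Rules: name non-empty, age > 0, salary > 0

  Row 1 (Judy Smith): OK
  Row 2 (???): empty name
  Row 3 (Karl Taylor): OK
  Row 4 (Olivia Anderson): negative salary: -32924
  Row 5 (Bob Smith): OK

Total errors: 2

2 errors


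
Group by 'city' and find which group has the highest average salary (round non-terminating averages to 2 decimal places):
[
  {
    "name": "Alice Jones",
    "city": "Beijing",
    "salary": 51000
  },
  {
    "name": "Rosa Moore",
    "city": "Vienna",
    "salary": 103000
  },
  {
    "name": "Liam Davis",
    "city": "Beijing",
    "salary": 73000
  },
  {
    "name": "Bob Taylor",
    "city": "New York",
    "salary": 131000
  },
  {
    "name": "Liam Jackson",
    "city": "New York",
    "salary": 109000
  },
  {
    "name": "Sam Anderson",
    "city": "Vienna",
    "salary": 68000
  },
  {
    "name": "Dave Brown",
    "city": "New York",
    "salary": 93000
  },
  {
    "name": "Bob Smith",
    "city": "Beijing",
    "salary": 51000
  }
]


Group by: city

Groups:
  Beijing: 3 people, avg salary = 175000/3 ≈ $58333.33
  New York: 3 people, avg salary = 333000/3 = $111000
  Vienna: 2 people, avg salary = 171000/2 = $85500

Highest average salary: New York ($111000)

New York ($111000)


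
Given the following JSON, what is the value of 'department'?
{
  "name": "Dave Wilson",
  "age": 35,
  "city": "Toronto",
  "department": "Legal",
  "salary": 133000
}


Looking up field 'department'
Value: Legal

Legal


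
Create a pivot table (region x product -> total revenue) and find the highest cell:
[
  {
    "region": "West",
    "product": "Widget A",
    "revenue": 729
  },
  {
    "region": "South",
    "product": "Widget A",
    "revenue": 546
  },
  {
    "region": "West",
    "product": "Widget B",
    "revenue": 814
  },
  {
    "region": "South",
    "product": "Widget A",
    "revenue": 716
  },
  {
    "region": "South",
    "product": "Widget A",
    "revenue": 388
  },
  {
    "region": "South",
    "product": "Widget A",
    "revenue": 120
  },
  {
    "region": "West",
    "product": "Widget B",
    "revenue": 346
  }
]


Pivot: region (rows) x product (columns) -> total revenue

     Widget A      Widget B    
South         1770             0  
West           729          1160  

Highest: South / Widget A = $1770

South / Widget A = $1770


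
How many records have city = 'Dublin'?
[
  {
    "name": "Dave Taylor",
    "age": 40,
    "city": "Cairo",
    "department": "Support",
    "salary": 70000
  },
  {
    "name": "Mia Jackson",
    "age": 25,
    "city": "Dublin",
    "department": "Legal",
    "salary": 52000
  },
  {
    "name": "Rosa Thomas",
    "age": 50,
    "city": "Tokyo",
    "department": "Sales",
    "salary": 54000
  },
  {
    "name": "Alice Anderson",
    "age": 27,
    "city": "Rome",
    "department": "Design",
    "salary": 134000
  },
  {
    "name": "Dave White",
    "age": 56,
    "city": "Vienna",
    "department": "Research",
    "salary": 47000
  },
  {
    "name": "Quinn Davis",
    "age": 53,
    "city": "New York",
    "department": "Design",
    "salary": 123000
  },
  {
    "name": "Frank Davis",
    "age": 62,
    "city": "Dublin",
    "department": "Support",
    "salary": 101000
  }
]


Data: 7 records
Condition: city = 'Dublin'

Checking each record:
  Dave Taylor: Cairo
  Mia Jackson: Dublin MATCH
  Rosa Thomas: Tokyo
  Alice Anderson: Rome
  Dave White: Vienna
  Quinn Davis: New York
  Frank Davis: Dublin MATCH

Count: 2

2


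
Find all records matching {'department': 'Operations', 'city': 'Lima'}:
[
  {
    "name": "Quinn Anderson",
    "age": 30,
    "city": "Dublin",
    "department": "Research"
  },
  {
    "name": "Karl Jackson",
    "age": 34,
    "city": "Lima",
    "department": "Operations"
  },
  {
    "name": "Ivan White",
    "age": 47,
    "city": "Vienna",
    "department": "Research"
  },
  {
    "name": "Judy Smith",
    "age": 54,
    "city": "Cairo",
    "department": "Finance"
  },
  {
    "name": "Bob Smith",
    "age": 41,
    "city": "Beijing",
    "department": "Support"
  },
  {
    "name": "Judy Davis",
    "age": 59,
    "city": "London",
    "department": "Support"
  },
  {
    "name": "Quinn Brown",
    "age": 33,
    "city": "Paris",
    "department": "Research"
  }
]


Search criteria: {'department': 'Operations', 'city': 'Lima'}

Checking 7 records:
  Quinn Anderson: {department: Research, city: Dublin}
  Karl Jackson: {department: Operations, city: Lima} <-- MATCH
  Ivan White: {department: Research, city: Vienna}
  Judy Smith: {department: Finance, city: Cairo}
  Bob Smith: {department: Support, city: Beijing}
  Judy Davis: {department: Support, city: London}
  Quinn Brown: {department: Research, city: Paris}

Matches: ["Karl Jackson"]

["Karl Jackson"]


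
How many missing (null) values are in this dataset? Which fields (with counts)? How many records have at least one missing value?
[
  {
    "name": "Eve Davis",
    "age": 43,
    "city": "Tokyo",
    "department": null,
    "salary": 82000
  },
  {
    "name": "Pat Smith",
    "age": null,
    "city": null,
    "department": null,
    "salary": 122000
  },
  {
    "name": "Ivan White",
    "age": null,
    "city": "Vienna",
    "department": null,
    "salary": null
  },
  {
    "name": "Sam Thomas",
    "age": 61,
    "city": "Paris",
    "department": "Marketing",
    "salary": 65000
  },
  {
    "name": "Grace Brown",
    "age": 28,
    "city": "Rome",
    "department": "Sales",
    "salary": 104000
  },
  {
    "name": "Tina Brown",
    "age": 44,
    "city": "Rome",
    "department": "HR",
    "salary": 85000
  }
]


Checking for missing (null) values in 6 records:

  Eve Davis: department
  Pat Smith: age, city, department
  Ivan White: age, department, salary
  Sam Thomas: complete
  Grace Brown: complete
  Tina Brown: complete

Per field:
  name: 0 missing
  age: 2 missing
  city: 1 missing
  department: 3 missing
  salary: 1 missing

Total missing values: 7
Records with any missing: 3

7 missing values (age: 2, city: 1, department: 3, salary: 1); 3 incomplete records


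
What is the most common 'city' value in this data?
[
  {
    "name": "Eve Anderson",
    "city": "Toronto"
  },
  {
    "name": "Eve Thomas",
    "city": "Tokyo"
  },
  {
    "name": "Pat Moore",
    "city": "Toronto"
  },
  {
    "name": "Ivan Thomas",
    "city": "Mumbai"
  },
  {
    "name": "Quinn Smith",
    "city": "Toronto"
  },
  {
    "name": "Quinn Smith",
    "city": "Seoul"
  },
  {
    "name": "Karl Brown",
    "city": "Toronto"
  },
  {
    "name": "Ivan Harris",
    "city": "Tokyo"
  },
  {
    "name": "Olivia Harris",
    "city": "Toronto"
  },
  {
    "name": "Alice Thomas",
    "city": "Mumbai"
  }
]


Counting 'city' values across 10 records:

  Toronto: 5 #####
  Tokyo: 2 ##
  Mumbai: 2 ##
  Seoul: 1 #

Most common: Toronto (5 times)

Toronto (5 times)


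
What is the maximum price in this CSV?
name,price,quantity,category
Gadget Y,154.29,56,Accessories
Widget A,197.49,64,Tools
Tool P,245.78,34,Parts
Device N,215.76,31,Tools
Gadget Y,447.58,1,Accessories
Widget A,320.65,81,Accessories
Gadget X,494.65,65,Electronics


Computing maximum price:
Values: [154.29, 197.49, 245.78, 215.76, 447.58, 320.65, 494.65]
Max = 494.65

494.65


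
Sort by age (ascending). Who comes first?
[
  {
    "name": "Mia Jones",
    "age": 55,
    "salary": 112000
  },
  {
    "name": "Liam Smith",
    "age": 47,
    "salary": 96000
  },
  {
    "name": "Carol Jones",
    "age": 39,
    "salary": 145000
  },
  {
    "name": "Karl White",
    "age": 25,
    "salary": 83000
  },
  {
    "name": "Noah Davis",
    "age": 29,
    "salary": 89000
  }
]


Sort by: age (ascending)

Sorted order:
  1. Karl White (age = 25)
  2. Noah Davis (age = 29)
  3. Carol Jones (age = 39)
  4. Liam Smith (age = 47)
  5. Mia Jones (age = 55)

First: Karl White

Karl White


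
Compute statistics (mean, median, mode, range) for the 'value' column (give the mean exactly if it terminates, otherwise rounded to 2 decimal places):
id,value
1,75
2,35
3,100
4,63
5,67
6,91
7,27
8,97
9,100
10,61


Data: [75, 35, 100, 63, 67, 91, 27, 97, 100, 61]
Count: 10
Sum: 716
Mean: 716/10 = 71.6
Sorted: [27, 35, 61, 63, 67, 75, 91, 97, 100, 100]
Median: 71.0
Mode: 100 (2 times)
Range: 100 - 27 = 73
Min: 27, Max: 100

mean=71.6, median=71.0, mode=100, range=73


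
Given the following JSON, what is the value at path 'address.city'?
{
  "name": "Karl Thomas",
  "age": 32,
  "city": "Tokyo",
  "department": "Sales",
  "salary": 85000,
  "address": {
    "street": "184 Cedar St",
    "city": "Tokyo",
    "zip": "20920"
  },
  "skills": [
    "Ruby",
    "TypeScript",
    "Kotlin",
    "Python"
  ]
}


Query: address.city
Path: address -> city
Value: Tokyo

Tokyo


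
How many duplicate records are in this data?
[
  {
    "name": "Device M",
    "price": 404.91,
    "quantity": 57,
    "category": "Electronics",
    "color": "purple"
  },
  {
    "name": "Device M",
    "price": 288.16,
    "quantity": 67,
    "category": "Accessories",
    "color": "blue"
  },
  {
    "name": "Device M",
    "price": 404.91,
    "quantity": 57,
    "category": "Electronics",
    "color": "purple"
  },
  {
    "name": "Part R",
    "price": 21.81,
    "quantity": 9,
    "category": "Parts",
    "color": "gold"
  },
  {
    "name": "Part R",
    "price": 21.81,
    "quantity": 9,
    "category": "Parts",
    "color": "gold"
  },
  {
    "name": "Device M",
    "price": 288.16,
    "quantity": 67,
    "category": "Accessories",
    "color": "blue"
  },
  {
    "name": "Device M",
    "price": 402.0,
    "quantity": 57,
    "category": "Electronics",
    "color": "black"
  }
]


Checking 7 records for duplicates:

  Row 1: Device M ($404.91, qty 57)
  Row 2: Device M ($288.16, qty 67)
  Row 3: Device M ($404.91, qty 57) <-- DUPLICATE
  Row 4: Part R ($21.81, qty 9)
  Row 5: Part R ($21.81, qty 9) <-- DUPLICATE
  Row 6: Device M ($288.16, qty 67) <-- DUPLICATE
  Row 7: Device M ($402.0, qty 57)

Duplicates found: 3
Unique records: 4

3 duplicates, 4 unique


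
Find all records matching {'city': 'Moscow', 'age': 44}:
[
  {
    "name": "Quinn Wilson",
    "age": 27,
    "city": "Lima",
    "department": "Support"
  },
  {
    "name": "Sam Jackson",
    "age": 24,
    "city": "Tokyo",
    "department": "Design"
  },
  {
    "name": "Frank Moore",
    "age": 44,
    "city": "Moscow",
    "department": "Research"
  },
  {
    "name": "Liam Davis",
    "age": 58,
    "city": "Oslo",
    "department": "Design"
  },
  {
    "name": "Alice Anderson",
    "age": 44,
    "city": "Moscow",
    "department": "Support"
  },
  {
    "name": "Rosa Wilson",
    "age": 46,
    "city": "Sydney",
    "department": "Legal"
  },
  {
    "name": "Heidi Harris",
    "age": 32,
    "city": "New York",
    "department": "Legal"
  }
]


Search criteria: {'city': 'Moscow', 'age': 44}

Checking 7 records:
  Quinn Wilson: {city: Lima, age: 27}
  Sam Jackson: {city: Tokyo, age: 24}
  Frank Moore: {city: Moscow, age: 44} <-- MATCH
  Liam Davis: {city: Oslo, age: 58}
  Alice Anderson: {city: Moscow, age: 44} <-- MATCH
  Rosa Wilson: {city: Sydney, age: 46}
  Heidi Harris: {city: New York, age: 32}

Matches: ["Frank Moore", "Alice Anderson"]

["Frank Moore", "Alice Anderson"]


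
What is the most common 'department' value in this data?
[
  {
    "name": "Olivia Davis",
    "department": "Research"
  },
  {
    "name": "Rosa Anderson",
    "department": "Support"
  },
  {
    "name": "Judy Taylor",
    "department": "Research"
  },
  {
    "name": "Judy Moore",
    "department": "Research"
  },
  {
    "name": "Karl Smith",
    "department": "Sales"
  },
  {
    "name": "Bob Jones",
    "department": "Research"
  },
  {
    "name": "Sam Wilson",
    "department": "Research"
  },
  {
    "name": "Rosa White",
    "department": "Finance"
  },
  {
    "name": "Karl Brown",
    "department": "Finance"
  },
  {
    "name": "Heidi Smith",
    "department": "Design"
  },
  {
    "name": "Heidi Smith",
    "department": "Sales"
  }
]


Counting 'department' values across 11 records:

  Research: 5 #####
  Sales: 2 ##
  Finance: 2 ##
  Support: 1 #
  Design: 1 #

Most common: Research (5 times)

Research (5 times)


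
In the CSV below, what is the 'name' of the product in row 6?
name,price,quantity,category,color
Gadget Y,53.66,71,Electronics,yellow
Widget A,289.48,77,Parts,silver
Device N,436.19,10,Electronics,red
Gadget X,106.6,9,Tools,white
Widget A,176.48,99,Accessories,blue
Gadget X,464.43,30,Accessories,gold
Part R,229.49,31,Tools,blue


Query: Row 6 ('Gadget X'), column 'name'
Value: Gadget X

Gadget X


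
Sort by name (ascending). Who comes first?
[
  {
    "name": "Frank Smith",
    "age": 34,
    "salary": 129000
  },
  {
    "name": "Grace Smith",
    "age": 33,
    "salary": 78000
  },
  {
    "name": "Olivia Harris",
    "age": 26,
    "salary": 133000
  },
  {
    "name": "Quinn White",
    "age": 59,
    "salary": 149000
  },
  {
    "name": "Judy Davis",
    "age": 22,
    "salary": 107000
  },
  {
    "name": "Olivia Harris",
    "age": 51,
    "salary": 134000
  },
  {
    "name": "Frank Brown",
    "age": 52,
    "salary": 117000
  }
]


Sort by: name (ascending)

Sorted order:
  1. Frank Brown (name = Frank Brown)
  2. Frank Smith (name = Frank Smith)
  3. Grace Smith (name = Grace Smith)
  4. Judy Davis (name = Judy Davis)
  5. Olivia Harris (name = Olivia Harris)
  6. Olivia Harris (name = Olivia Harris)
  7. Quinn White (name = Quinn White)

First: Frank Brown

Frank Brown


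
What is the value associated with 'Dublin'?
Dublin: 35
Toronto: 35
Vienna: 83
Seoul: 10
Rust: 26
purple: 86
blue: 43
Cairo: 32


Looking up key 'Dublin'
Value: 35

35


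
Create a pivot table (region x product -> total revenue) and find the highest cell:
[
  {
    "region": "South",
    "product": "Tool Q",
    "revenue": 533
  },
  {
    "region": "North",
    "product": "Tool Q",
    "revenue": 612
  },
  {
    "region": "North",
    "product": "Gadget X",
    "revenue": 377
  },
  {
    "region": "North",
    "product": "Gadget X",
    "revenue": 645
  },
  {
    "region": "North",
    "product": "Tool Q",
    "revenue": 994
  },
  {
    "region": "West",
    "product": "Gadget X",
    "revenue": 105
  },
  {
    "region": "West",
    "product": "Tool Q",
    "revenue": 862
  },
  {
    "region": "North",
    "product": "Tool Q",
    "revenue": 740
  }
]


Pivot: region (rows) x product (columns) -> total revenue

     Gadget X      Tool Q      
North         1022          2346  
South            0           533  
West           105           862  

Highest: North / Tool Q = $2346

North / Tool Q = $2346


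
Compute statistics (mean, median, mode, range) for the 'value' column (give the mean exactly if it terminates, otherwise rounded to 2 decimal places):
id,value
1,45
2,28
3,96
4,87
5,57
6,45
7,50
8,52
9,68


Data: [45, 28, 96, 87, 57, 45, 50, 52, 68]
Count: 9
Sum: 528
Mean: 528/9 ≈ 58.67 (rounded to 2 decimal places)
Sorted: [28, 45, 45, 50, 52, 57, 68, 87, 96]
Median: 52.0
Mode: 45 (2 times)
Range: 96 - 28 = 68
Min: 28, Max: 96

mean≈58.67, median=52.0, mode=45, range=68


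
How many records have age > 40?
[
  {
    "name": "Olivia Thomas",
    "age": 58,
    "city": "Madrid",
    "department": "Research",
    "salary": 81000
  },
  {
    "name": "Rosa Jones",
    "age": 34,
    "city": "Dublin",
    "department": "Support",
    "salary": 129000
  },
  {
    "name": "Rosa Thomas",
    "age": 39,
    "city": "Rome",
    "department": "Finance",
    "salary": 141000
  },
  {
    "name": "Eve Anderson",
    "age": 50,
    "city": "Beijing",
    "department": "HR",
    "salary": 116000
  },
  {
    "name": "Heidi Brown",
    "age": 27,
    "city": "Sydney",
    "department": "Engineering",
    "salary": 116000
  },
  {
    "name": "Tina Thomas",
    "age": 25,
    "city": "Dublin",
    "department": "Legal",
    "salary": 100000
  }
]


Data: 6 records
Condition: age > 40

Checking each record:
  Olivia Thomas: 58 MATCH
  Rosa Jones: 34
  Rosa Thomas: 39
  Eve Anderson: 50 MATCH
  Heidi Brown: 27
  Tina Thomas: 25

Count: 2

2


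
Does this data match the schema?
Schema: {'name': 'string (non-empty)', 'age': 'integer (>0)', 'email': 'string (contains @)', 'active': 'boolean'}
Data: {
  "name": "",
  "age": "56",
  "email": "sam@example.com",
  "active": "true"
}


Validating each field against schema:
  name: FAIL ("" is an empty string)
  age: FAIL ("56" is not an integer)
  email: OK (string with @)
  active: FAIL ("true" is not a boolean)

Result: INVALID (3 errors: name, age, active)

INVALID (3 errors: name, age, active)


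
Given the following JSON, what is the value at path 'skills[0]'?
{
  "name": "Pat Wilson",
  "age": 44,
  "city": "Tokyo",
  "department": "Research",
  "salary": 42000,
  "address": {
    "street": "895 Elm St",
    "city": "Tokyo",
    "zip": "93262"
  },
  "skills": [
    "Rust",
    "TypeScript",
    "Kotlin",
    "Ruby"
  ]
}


Query: skills[0]
Path: skills -> first element
Value: Rust

Rust


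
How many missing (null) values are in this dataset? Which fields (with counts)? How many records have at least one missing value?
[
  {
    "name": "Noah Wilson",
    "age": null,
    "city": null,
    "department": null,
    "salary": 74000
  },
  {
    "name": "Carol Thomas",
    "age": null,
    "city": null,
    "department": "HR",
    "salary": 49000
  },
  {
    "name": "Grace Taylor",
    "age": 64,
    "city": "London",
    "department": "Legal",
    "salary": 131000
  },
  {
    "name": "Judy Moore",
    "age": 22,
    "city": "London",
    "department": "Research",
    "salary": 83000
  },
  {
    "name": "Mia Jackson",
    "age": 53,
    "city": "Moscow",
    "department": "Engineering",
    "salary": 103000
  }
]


Checking for missing (null) values in 5 records:

  Noah Wilson: age, city, department
  Carol Thomas: age, city
  Grace Taylor: complete
  Judy Moore: complete
  Mia Jackson: complete

Per field:
  name: 0 missing
  age: 2 missing
  city: 2 missing
  department: 1 missing
  salary: 0 missing

Total missing values: 5
Records with any missing: 2

5 missing values (age: 2, city: 2, department: 1); 2 incomplete records


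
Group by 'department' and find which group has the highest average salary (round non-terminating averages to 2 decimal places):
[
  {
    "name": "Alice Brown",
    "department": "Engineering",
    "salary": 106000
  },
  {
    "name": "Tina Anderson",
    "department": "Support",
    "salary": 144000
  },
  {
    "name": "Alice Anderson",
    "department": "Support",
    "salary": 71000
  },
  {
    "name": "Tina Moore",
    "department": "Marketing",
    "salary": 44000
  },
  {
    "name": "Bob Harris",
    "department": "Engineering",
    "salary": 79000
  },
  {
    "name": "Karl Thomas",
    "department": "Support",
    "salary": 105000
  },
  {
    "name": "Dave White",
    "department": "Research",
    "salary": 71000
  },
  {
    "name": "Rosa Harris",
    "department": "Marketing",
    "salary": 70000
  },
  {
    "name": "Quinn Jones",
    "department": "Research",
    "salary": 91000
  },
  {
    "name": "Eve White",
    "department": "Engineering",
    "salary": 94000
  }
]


Group by: department

Groups:
  Engineering: 3 people, avg salary = 279000/3 = $93000
  Marketing: 2 people, avg salary = 114000/2 = $57000
  Research: 2 people, avg salary = 162000/2 = $81000
  Support: 3 people, avg salary = 320000/3 ≈ $106666.67

Highest average salary: Support (≈$106666.67)

Support (≈$106666.67)


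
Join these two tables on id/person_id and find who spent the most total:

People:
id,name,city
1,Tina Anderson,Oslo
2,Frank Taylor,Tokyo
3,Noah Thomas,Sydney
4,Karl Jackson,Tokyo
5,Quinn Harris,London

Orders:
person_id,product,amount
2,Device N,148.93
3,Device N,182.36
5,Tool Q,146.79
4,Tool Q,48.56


Join on: people.id = orders.person_id

Joined rows:
  Frank Taylor (Tokyo) bought Device N for $148.93
  Noah Thomas (Sydney) bought Device N for $182.36
  Quinn Harris (London) bought Tool Q for $146.79
  Karl Jackson (Tokyo) bought Tool Q for $48.56

Total per person:
  Noah Thomas: $182.36
  Frank Taylor: $148.93
  Quinn Harris: $146.79
  Karl Jackson: $48.56

Top spender: Noah Thomas ($182.36)

Noah Thomas ($182.36)


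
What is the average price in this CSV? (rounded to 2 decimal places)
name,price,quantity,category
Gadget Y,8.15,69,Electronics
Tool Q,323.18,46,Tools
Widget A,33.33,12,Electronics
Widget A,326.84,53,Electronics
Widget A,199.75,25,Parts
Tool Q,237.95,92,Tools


Computing average price:
Values: [8.15, 323.18, 33.33, 326.84, 199.75, 237.95]
Sum = 1129.20
Count = 6
Average = 1129.20/6 = 188.20

188.20


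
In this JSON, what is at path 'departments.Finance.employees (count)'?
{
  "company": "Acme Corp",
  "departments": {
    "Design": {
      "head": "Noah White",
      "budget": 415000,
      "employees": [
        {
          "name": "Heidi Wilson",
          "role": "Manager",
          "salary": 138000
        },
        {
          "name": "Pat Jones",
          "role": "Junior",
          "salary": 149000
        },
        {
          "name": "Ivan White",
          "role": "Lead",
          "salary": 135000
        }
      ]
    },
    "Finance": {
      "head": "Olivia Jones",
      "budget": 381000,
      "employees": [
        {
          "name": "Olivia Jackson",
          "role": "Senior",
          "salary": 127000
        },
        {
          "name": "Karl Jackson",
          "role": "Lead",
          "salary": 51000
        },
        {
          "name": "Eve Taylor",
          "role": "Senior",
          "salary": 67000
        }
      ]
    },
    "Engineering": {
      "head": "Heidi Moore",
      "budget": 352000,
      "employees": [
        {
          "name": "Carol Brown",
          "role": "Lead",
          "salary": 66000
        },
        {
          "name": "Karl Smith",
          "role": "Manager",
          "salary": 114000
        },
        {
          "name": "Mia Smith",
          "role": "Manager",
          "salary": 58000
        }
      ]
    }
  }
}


Path: departments.Finance.employees (count)

Navigate:
  -> departments
  -> Finance
  -> employees (array, length 3)

3


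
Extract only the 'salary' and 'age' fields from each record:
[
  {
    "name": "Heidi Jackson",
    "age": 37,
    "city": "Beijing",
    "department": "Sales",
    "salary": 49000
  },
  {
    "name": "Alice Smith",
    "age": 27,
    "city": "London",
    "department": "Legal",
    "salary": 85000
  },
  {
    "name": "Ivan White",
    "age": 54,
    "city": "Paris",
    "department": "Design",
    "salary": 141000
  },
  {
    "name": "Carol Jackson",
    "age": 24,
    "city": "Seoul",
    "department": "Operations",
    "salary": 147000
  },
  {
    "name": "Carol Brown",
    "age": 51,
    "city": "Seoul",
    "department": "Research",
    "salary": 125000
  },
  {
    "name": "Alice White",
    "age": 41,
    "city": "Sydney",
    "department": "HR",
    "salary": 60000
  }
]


Original: 6 records with fields: name, age, city, department, salary
Keep: ['salary', 'age']
Drop: ['name', 'city', 'department']
Result: 6 records, 2 fields each

[
  {
    "salary": 49000,
    "age": 37
  },
  {
    "salary": 85000,
    "age": 27
  },
  {
    "salary": 141000,
    "age": 54
  },
  {
    "salary": 147000,
    "age": 24
  },
  {
    "salary": 125000,
    "age": 51
  },
  {
    "salary": 60000,
    "age": 41
  }
]


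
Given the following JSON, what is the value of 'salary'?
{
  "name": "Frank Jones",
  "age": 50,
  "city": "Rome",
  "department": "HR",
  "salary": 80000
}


Looking up field 'salary'
Value: 80000

80000


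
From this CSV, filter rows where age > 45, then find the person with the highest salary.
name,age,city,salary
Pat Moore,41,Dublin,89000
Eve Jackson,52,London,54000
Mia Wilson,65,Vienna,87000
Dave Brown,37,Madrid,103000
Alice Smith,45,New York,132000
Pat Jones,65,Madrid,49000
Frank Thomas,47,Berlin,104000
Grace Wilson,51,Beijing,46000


Filter: age > 45
Sort by: salary (descending)

Filtered records (5):
  Frank Thomas, age 47, salary $104000
  Mia Wilson, age 65, salary $87000
  Eve Jackson, age 52, salary $54000
  Pat Jones, age 65, salary $49000
  Grace Wilson, age 51, salary $46000

Highest salary: Frank Thomas ($104000)

Frank Thomas


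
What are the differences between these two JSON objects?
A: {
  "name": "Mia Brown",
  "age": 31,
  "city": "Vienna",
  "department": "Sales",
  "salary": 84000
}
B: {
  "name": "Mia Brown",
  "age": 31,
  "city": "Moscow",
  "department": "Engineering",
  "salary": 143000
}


Comparing each field (in key order):
  name: same
  age: same
  city: DIFFERENT
  department: DIFFERENT
  salary: DIFFERENT
Differences:
  city: Vienna -> Moscow
  department: Sales -> Engineering
  salary: 84000 -> 143000

3 field(s) changed

3 changes: city, department, salary


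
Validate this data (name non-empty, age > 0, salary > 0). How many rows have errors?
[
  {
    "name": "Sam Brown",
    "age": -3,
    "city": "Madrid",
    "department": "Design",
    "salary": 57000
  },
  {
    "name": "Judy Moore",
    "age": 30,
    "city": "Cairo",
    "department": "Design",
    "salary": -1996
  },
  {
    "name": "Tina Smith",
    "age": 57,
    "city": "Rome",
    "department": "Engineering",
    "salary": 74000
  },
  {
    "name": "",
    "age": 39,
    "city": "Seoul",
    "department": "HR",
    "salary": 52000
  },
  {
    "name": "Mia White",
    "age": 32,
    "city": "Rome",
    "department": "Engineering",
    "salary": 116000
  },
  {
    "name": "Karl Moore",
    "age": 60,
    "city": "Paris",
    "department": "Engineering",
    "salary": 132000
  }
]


Validating 6 records:
Rules: name non-empty, age > 0, salary > 0

  Row 1 (Sam Brown): negative age: -3
  Row 2 (Judy Moore): negative salary: -1996
  Row 3 (Tina Smith): OK
  Row 4 (???): empty name
  Row 5 (Mia White): OK
  Row 6 (Karl Moore): OK

Total errors: 3

3 errors
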